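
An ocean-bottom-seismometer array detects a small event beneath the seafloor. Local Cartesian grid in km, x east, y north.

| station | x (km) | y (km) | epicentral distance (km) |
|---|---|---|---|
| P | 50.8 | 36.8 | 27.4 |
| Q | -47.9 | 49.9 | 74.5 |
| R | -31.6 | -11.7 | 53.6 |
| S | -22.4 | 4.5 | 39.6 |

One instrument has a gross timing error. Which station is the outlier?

Solve using three stations at a time. Using Q, R, S (subtract circle equations pairwise → linear system) gives (x, y) ≈ (16.2, 12.2).
Distances from that point to each station vs reported:
  P: calculated 42.5 vs reported 27.4 → residual 15.1 km
  Q: calculated 74.3 vs reported 74.5 → residual 0.2 km
  R: calculated 53.4 vs reported 53.6 → residual 0.2 km
  S: calculated 39.3 vs reported 39.6 → residual 0.3 km
Q, R, S are mutually consistent (residuals ≈ 0); P is off by 15.1 km.

P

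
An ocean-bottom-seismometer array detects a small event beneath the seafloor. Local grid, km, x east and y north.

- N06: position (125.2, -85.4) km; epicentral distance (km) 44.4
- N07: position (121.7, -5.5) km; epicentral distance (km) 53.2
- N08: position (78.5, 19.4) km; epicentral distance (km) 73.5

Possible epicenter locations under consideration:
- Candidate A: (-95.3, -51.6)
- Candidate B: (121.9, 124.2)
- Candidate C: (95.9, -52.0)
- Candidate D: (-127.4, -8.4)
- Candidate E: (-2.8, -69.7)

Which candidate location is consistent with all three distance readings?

Candidate C

For each candidate, compare |candidate − station| to the reported distance:
Candidate A: residuals N06 178.7, N07 168.6, N08 114.2 → max 178.7 km
Candidate B: residuals N06 165.2, N07 76.5, N08 39.9 → max 165.2 km
Candidate C: residuals N06 0.0, N07 0.0, N08 0.0 → max 0.0 km
Candidate D: residuals N06 219.7, N07 195.9, N08 134.3 → max 219.7 km
Candidate E: residuals N06 84.6, N07 86.9, N08 47.1 → max 86.9 km
Only Candidate C has all residuals ≈ 0.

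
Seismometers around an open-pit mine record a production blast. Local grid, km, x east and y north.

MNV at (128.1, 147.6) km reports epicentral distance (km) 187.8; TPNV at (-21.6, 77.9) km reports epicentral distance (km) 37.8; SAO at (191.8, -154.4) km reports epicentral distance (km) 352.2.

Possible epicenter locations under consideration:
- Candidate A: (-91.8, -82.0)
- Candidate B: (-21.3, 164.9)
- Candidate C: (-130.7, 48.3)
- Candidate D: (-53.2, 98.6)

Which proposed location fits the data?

Candidate D

For each candidate, compare |candidate − station| to the reported distance:
Candidate A: residuals MNV 130.1, TPNV 136.8, SAO 59.5 → max 136.8 km
Candidate B: residuals MNV 37.4, TPNV 49.2, SAO 31.7 → max 49.2 km
Candidate C: residuals MNV 89.4, TPNV 75.2, SAO 28.7 → max 89.4 km
Candidate D: residuals MNV 0.0, TPNV 0.0, SAO 0.0 → max 0.0 km
Only Candidate D has all residuals ≈ 0.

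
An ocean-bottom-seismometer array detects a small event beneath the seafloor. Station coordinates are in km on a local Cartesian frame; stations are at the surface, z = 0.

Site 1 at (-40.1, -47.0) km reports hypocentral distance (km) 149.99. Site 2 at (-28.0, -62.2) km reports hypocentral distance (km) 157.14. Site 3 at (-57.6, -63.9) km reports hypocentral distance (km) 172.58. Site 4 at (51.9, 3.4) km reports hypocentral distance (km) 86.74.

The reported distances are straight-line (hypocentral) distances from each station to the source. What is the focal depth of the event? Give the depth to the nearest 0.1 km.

49.2 km

Each station gives a sphere (x−x_i)² + (y−y_i)² + z² = d_i² (stations at z=0).
Subtracting the Site 1 sphere from Site 2 and Site 3: z² cancels, leaving linear equations in x and y:
24.2 x − 30.4 y = -1360.15
-35.0 x − 33.8 y = -3702.90
Solving: x ≈ 35.386, y ≈ 72.911 km (keep extra digits for the depth step; rounded: 35.4, 72.9).
Then from the Site 1 sphere: z² = 149.99² − (x + 40.1)² − (y + 47.0)² with x = 35.386, y = 72.911, so z ≈ 49.196 ≈ 49.2 km.
Check against Site 4 (with the unrounded solution): distance 86.75 ≈ 86.74 km. ✓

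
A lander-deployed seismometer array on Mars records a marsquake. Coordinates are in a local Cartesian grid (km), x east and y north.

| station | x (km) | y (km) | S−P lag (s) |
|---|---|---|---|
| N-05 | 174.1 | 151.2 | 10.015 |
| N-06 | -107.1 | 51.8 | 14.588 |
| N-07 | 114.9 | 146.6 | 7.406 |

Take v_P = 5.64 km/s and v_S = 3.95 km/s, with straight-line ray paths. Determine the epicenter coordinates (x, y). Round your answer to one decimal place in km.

Distance from S−P lag: d = Δt · v_P v_S / (v_P − v_S) = Δt · (5.64·3.95)/(5.64−3.95) ≈ 13.1822·Δt.
So d_N-05 = 132.02, d_N-06 = 192.30, d_N-07 = 97.63 km.
Circle about each station: (x − 174.1)² + (y − 151.2)² = 132.02²; (x + 107.1)² + (y − 51.8)² = 192.30²; (x − 114.9)² + (y − 146.6)² = 97.63².
Subtracting the N-05 equation from the N-06 and N-07 equations removes the quadratic terms:
-562.4 x − 198.8 y = -58568.61
-118.4 x − 9.2 y = -10581.02
Solving the 2×2 system: x ≈ 85.2, y ≈ 53.6 km.

x ≈ 85.2 km, y ≈ 53.6 km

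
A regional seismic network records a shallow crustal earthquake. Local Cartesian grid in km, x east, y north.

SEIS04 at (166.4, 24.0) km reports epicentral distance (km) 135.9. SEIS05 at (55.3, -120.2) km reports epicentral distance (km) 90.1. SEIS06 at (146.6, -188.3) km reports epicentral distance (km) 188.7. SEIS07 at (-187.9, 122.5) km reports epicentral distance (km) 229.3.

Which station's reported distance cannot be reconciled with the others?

SEIS07

Solve using three stations at a time. Using SEIS04, SEIS05, SEIS06 (subtract circle equations pairwise → linear system) gives (x, y) ≈ (42.2, -31.1).
Distances from that point to each station vs reported:
  SEIS04: calculated 135.8 vs reported 135.9 → residual 0.1 km
  SEIS05: calculated 90.0 vs reported 90.1 → residual 0.1 km
  SEIS06: calculated 188.7 vs reported 188.7 → residual 0.0 km
  SEIS07: calculated 276.7 vs reported 229.3 → residual 47.4 km
SEIS04, SEIS05, SEIS06 are mutually consistent (residuals ≈ 0); SEIS07 is off by 47.4 km.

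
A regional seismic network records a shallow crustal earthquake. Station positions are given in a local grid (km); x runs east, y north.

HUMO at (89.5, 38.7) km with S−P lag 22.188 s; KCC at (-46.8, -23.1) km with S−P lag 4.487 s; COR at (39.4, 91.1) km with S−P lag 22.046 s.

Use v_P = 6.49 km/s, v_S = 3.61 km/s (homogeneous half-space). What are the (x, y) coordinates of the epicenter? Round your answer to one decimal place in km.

-64.9 km east, -54.8 km north

Distance from S−P lag: d = Δt · v_P v_S / (v_P − v_S) = Δt · (6.49·3.61)/(6.49−3.61) ≈ 8.1350·Δt.
So d_HUMO = 180.50, d_KCC = 36.50, d_COR = 179.34 km.
Circle about each station: (x − 89.5)² + (y − 38.7)² = 180.50²; (x + 46.8)² + (y + 23.1)² = 36.50²; (x − 39.4)² + (y − 91.1)² = 179.34².
Subtracting pairs of circle equations eliminates x²+y² and gives linear equations (the radical axes):
-272.6 x − 123.6 y = 24463.91
-100.2 x + 104.8 y = 761.04
Solving the 2×2 system: x ≈ -64.9, y ≈ -54.8 km.
Check against HUMO (with the unrounded x, y): √((x − 89.5)²+(y − 38.7)²) = 180.50 ≈ 180.50 km. ✓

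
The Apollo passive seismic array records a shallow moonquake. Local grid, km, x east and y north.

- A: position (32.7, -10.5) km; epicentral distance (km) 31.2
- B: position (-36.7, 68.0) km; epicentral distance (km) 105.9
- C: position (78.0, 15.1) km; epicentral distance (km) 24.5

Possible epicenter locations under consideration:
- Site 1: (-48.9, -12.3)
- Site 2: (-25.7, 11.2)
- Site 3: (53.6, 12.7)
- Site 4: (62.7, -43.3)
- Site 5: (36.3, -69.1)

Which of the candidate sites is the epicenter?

Site 3

For each candidate, compare |candidate − station| to the reported distance:
Site 1: residuals A 50.4, B 24.7, C 105.3 → max 105.3 km
Site 2: residuals A 31.1, B 48.0, C 79.3 → max 79.3 km
Site 3: residuals A 0.0, B 0.0, C 0.0 → max 0.0 km
Site 4: residuals A 13.3, B 43.3, C 35.9 → max 43.3 km
Site 5: residuals A 27.5, B 49.4, C 69.5 → max 69.5 km
Only Site 3 has all residuals ≈ 0.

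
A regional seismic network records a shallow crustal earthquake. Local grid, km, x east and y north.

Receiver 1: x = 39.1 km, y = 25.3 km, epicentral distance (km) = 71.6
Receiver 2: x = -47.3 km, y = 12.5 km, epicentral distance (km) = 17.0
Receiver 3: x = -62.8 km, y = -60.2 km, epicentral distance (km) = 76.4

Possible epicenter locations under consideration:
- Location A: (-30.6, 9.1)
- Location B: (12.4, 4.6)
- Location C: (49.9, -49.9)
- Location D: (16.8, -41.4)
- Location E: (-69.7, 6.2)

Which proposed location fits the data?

Location A

For each candidate, compare |candidate − station| to the reported distance:
Location A: residuals Receiver 1 0.0, Receiver 2 0.0, Receiver 3 0.0 → max 0.0 km
Location B: residuals Receiver 1 37.8, Receiver 2 43.2, Receiver 3 22.9 → max 43.2 km
Location C: residuals Receiver 1 4.4, Receiver 2 98.5, Receiver 3 36.8 → max 98.5 km
Location D: residuals Receiver 1 1.3, Receiver 2 66.7, Receiver 3 5.4 → max 66.7 km
Location E: residuals Receiver 1 38.9, Receiver 2 6.3, Receiver 3 9.6 → max 38.9 km
Only Location A has all residuals ≈ 0.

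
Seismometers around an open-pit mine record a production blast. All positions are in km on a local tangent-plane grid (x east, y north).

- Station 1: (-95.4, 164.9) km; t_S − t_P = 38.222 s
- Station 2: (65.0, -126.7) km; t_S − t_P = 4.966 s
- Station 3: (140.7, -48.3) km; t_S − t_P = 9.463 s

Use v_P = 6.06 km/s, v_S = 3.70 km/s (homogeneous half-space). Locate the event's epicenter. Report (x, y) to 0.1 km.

Distance from S−P lag: d = Δt · v_P v_S / (v_P − v_S) = Δt · (6.06·3.70)/(6.06−3.70) ≈ 9.5008·Δt.
So d_Station 1 = 363.14, d_Station 2 = 47.18, d_Station 3 = 89.91 km.
Circle about each station: (x + 95.4)² + (y − 164.9)² = 363.14²; (x − 65.0)² + (y + 126.7)² = 47.18²; (x − 140.7)² + (y + 48.3)² = 89.91².
Subtracting the Station 1 equation from the Station 2 and Station 3 equations removes the quadratic terms:
320.8 x − 583.2 y = 113629.43
472.2 x − 426.4 y = 109623.06
Solving the 2×2 system: x ≈ 111.7, y ≈ -133.4 km.

x ≈ 111.7 km, y ≈ -133.4 km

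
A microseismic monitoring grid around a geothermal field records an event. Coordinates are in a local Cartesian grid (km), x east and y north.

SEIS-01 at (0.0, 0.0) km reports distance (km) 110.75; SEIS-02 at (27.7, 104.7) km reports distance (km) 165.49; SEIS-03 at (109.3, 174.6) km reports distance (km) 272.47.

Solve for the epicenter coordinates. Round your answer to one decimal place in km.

Circle about each station: x² + y² = 110.75²; (x − 27.7)² + (y − 104.7)² = 165.49²; (x − 109.3)² + (y − 174.6)² = 272.47².
Subtracting pairs of circle equations eliminates x²+y² and gives linear equations (the radical axes):
55.4 x + 209.4 y = -3392.00
218.6 x + 349.2 y = -19542.69
Solving the 2×2 system: x ≈ -110.0, y ≈ 12.9 km.

(-110.0, 12.9)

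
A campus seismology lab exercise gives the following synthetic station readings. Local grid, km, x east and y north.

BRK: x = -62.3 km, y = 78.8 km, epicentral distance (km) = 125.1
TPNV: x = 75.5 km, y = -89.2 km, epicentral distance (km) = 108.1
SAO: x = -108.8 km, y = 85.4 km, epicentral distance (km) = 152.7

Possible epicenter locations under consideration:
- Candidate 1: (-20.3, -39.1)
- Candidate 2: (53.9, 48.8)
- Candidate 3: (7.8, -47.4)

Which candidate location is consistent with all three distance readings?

For each candidate, compare |candidate − station| to the reported distance:
Candidate 1: residuals BRK 0.1, TPNV 0.0, SAO 0.0 → max 0.1 km
Candidate 2: residuals BRK 5.1, TPNV 31.6, SAO 14.1 → max 31.6 km
Candidate 3: residuals BRK 19.3, TPNV 28.5, SAO 24.0 → max 28.5 km
Only Candidate 1 has all residuals ≈ 0.

Candidate 1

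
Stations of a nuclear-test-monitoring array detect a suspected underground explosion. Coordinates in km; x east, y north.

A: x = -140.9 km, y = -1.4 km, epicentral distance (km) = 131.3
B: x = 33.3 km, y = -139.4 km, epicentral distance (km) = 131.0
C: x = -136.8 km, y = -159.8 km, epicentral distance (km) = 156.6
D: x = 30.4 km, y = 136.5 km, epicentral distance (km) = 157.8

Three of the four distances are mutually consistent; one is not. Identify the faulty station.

Solve using three stations at a time. Using A, B, D (subtract circle equations pairwise → linear system) gives (x, y) ≈ (-10.4, -15.9).
Distances from that point to each station vs reported:
  A: calculated 131.3 vs reported 131.3 → residual 0.0 km
  B: calculated 131.0 vs reported 131.0 → residual 0.0 km
  C: calculated 191.5 vs reported 156.6 → residual 34.9 km
  D: calculated 157.8 vs reported 157.8 → residual 0.0 km
A, B, D are mutually consistent (residuals ≈ 0); C is off by 34.9 km.

C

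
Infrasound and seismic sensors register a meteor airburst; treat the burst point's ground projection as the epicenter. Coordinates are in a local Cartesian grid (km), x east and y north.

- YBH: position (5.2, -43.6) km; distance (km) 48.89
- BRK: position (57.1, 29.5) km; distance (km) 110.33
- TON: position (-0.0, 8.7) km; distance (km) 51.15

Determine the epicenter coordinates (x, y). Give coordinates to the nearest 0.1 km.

Circle about each station: (x − 5.2)² + (y + 43.6)² = 48.89²; (x − 57.1)² + (y − 29.5)² = 110.33²; x² + (y − 8.7)² = 51.15².
Subtracting pairs of circle equations eliminates x²+y² and gives linear equations (the radical axes):
103.8 x + 146.2 y = -7579.82
-10.4 x + 104.6 y = -2078.40
Solving the 2×2 system: x ≈ -39.5, y ≈ -23.8 km.

(-39.5, -23.8)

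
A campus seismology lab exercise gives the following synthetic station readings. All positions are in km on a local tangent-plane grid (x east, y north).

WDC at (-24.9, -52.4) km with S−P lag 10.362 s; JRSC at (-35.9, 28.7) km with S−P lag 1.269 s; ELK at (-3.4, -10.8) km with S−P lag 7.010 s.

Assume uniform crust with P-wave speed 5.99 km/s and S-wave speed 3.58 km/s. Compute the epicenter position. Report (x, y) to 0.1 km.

Distance from S−P lag: d = Δt · v_P v_S / (v_P − v_S) = Δt · (5.99·3.58)/(5.99−3.58) ≈ 8.8980·Δt.
So d_WDC = 92.20, d_JRSC = 11.29, d_ELK = 62.38 km.
Circle about each station: (x + 24.9)² + (y + 52.4)² = 92.20²; (x + 35.9)² + (y − 28.7)² = 11.29²; (x + 3.4)² + (y + 10.8)² = 62.38².
Subtracting pairs of circle equations eliminates x²+y² and gives linear equations (the radical axes):
-22.0 x + 162.2 y = 7120.11
43.0 x + 83.2 y = 1372.01
Solving the 2×2 system: x ≈ -42.0, y ≈ 38.2 km.

-42.0 km east, 38.2 km north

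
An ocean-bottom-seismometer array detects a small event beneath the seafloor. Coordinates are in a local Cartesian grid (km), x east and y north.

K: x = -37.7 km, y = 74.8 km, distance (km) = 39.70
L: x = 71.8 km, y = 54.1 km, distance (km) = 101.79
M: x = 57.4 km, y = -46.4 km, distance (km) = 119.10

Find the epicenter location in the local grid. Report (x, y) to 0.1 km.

(-28.4, 36.2)

Circle about each station: (x + 37.7)² + (y − 74.8)² = 39.70²; (x − 71.8)² + (y − 54.1)² = 101.79²; (x − 57.4)² + (y + 46.4)² = 119.10².
Subtracting the K equation from the L and M equations removes the quadratic terms:
219.0 x − 41.4 y = -7719.39
190.2 x − 242.4 y = -14177.33
Solving the 2×2 system: x ≈ -28.4, y ≈ 36.2 km.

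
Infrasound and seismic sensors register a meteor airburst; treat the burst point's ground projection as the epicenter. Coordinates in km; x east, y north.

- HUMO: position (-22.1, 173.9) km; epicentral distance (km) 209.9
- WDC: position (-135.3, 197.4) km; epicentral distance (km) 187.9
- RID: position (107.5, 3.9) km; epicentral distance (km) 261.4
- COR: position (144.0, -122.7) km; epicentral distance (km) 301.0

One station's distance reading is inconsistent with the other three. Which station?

COR

Solve using three stations at a time. Using HUMO, WDC, RID (subtract circle equations pairwise → linear system) gives (x, y) ≈ (-153.7, 10.6).
Distances from that point to each station vs reported:
  HUMO: calculated 209.8 vs reported 209.9 → residual 0.1 km
  WDC: calculated 187.7 vs reported 187.9 → residual 0.2 km
  RID: calculated 261.3 vs reported 261.4 → residual 0.1 km
  COR: calculated 326.2 vs reported 301.0 → residual 25.2 km
HUMO, WDC, RID are mutually consistent (residuals ≈ 0); COR is off by 25.2 km.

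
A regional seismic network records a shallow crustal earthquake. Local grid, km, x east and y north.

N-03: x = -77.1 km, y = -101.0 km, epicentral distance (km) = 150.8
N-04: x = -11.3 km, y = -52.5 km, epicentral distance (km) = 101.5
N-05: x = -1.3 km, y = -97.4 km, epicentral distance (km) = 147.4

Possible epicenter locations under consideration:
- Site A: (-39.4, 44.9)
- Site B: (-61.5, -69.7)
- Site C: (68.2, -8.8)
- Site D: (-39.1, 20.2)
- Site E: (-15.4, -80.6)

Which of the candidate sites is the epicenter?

Site A

For each candidate, compare |candidate − station| to the reported distance:
Site A: residuals N-03 0.1, N-04 0.1, N-05 0.1 → max 0.1 km
Site B: residuals N-03 115.8, N-04 48.4, N-05 81.1 → max 115.8 km
Site C: residuals N-03 21.3, N-04 10.8, N-05 34.8 → max 34.8 km
Site D: residuals N-03 23.8, N-04 23.7, N-05 23.9 → max 23.9 km
Site E: residuals N-03 85.8, N-04 73.1, N-05 125.5 → max 125.5 km
Only Site A has all residuals ≈ 0.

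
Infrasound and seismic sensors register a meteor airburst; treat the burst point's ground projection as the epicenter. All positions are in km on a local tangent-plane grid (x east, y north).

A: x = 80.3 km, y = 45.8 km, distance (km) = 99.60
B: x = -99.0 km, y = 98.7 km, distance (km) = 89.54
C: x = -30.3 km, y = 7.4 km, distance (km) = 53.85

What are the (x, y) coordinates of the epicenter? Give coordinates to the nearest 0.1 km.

(-18.3, 59.9)

Circle about each station: (x − 80.3)² + (y − 45.8)² = 99.60²; (x + 99.0)² + (y − 98.7)² = 89.54²; (x + 30.3)² + (y − 7.4)² = 53.85².
Subtracting the A equation from the B and C equations removes the quadratic terms:
-358.6 x + 105.8 y = 12899.71
-221.2 x − 76.8 y = -552.54
Solving the 2×2 system: x ≈ -18.3, y ≈ 59.9 km.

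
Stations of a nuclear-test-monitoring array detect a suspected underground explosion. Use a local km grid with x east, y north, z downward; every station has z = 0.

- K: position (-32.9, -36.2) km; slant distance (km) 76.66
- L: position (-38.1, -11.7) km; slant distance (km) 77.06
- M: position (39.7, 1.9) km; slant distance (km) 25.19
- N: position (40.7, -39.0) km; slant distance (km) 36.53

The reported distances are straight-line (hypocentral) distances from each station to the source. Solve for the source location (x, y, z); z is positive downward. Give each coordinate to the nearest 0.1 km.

Each station gives a sphere (x−x_i)² + (y−y_i)² + z² = d_i² (stations at z=0).
Subtracting the K sphere from L and M: z² cancels, leaving linear equations in x and y:
-10.4 x + 49.0 y = -865.84
145.2 x + 76.2 y = 4429.07
Solving: x ≈ 35.790, y ≈ -10.074 km (keep extra digits for the depth step; rounded: 35.8, -10.1).
Then from the K sphere: z² = 76.66² − (x + 32.9)² − (y + 36.2)² with x = 35.790, y = -10.074, so z ≈ 21.814 ≈ 21.8 km.

(35.8, -10.1, 21.8)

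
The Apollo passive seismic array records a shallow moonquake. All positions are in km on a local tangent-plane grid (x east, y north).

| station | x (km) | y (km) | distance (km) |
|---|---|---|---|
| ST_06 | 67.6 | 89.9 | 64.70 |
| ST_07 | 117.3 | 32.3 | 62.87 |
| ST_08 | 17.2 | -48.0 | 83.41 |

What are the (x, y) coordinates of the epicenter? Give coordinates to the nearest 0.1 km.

54.7 km east, 26.5 km north

Circle about each station: (x − 67.6)² + (y − 89.9)² = 64.70²; (x − 117.3)² + (y − 32.3)² = 62.87²; (x − 17.2)² + (y + 48.0)² = 83.41².
Subtracting pairs of circle equations eliminates x²+y² and gives linear equations (the radical axes):
99.4 x − 115.2 y = 2384.26
-100.8 x − 275.8 y = -12823.07
Solving the 2×2 system: x ≈ 54.7, y ≈ 26.5 km.
Check against ST_06 (with the unrounded x, y): √((x − 67.6)²+(y − 89.9)²) = 64.70 ≈ 64.70 km. ✓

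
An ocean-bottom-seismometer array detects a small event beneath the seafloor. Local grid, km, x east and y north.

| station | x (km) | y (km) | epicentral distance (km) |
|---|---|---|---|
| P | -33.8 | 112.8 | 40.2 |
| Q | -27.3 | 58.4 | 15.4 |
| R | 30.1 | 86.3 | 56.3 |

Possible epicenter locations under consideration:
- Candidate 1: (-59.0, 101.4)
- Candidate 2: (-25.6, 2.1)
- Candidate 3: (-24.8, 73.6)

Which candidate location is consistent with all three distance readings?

Candidate 3

For each candidate, compare |candidate − station| to the reported distance:
Candidate 1: residuals P 12.5, Q 38.0, R 34.1 → max 38.0 km
Candidate 2: residuals P 70.8, Q 40.9, R 44.7 → max 70.8 km
Candidate 3: residuals P 0.0, Q 0.0, R 0.0 → max 0.0 km
Only Candidate 3 has all residuals ≈ 0.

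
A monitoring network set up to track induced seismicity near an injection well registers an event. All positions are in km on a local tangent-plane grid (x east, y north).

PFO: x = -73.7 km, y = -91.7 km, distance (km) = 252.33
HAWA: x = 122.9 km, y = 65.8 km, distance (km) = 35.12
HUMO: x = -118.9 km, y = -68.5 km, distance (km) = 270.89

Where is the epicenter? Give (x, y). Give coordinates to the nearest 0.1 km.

99.4 km east, 91.9 km north

Circle about each station: (x + 73.7)² + (y + 91.7)² = 252.33²; (x − 122.9)² + (y − 65.8)² = 35.12²; (x + 118.9)² + (y + 68.5)² = 270.89².
Subtracting the PFO equation from the HAWA and HUMO equations removes the quadratic terms:
393.2 x + 315.0 y = 68030.48
-90.4 x + 46.4 y = -4722.08
Solving the 2×2 system: x ≈ 99.4, y ≈ 91.9 km.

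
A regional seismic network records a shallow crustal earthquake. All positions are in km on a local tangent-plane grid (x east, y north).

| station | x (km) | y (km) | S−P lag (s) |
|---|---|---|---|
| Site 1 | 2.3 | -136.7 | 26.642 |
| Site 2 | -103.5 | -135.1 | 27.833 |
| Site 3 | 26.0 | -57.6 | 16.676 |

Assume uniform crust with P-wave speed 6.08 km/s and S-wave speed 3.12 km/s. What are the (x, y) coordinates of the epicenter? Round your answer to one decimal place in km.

-35.5 km east, 29.8 km north

Distance from S−P lag: d = Δt · v_P v_S / (v_P − v_S) = Δt · (6.08·3.12)/(6.08−3.12) ≈ 6.4086·Δt.
So d_Site 1 = 170.74, d_Site 2 = 178.37, d_Site 3 = 106.87 km.
Circle about each station: (x − 2.3)² + (y + 136.7)² = 170.74²; (x + 103.5)² + (y + 135.1)² = 178.37²; (x − 26.0)² + (y + 57.6)² = 106.87².
Subtracting pairs of circle equations eliminates x²+y² and gives linear equations (the radical axes):
-211.6 x + 3.2 y = 7608.37
47.4 x + 158.2 y = 3032.53
Solving the 2×2 system: x ≈ -35.5, y ≈ 29.8 km.
Check against Site 1 (with the unrounded x, y): √((x − 2.3)²+(y + 136.7)²) = 170.75 ≈ 170.74 km. ✓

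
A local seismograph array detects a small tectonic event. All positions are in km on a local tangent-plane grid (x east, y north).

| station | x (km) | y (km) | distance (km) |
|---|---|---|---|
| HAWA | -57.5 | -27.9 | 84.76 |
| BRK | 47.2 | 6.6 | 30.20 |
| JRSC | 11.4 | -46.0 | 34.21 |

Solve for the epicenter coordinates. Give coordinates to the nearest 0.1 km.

(26.3, -15.2)

Circle about each station: (x + 57.5)² + (y + 27.9)² = 84.76²; (x − 47.2)² + (y − 6.6)² = 30.20²; (x − 11.4)² + (y + 46.0)² = 34.21².
Subtracting the HAWA equation from the BRK and JRSC equations removes the quadratic terms:
209.4 x + 69.0 y = 4458.96
137.8 x − 36.2 y = 4175.23
Solving the 2×2 system: x ≈ 26.3, y ≈ -15.2 km.
Check against HAWA (with the unrounded x, y): √((x + 57.5)²+(y + 27.9)²) = 84.76 ≈ 84.76 km. ✓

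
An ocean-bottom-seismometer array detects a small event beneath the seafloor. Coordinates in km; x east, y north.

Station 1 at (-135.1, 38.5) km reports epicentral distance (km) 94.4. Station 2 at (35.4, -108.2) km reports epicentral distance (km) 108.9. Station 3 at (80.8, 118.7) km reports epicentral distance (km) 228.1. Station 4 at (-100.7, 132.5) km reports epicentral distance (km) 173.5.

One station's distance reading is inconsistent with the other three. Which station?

Station 2

Solve using three stations at a time. Using Station 1, Station 3, Station 4 (subtract circle equations pairwise → linear system) gives (x, y) ≈ (-82.9, -40.0).
Distances from that point to each station vs reported:
  Station 1: calculated 94.3 vs reported 94.4 → residual 0.1 km
  Station 2: calculated 136.6 vs reported 108.9 → residual 27.7 km
  Station 3: calculated 228.0 vs reported 228.1 → residual 0.1 km
  Station 4: calculated 173.4 vs reported 173.5 → residual 0.1 km
Station 1, Station 3, Station 4 are mutually consistent (residuals ≈ 0); Station 2 is off by 27.7 km.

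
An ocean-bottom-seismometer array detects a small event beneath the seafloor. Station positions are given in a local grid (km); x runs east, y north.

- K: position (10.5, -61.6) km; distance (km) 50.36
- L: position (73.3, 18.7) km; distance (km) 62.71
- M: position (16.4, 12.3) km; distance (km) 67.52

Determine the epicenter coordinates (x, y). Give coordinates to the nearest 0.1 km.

Circle about each station: (x − 10.5)² + (y + 61.6)² = 50.36²; (x − 73.3)² + (y − 18.7)² = 62.71²; (x − 16.4)² + (y − 12.3)² = 67.52².
Subtracting the K equation from the L and M equations removes the quadratic terms:
125.6 x + 160.6 y = 421.36
11.8 x + 147.8 y = -5507.38
Solving the 2×2 system: x ≈ 56.8, y ≈ -41.8 km.
Check against K (with the unrounded x, y): √((x − 10.5)²+(y + 61.6)²) = 50.36 ≈ 50.36 km. ✓

56.8 km east, -41.8 km north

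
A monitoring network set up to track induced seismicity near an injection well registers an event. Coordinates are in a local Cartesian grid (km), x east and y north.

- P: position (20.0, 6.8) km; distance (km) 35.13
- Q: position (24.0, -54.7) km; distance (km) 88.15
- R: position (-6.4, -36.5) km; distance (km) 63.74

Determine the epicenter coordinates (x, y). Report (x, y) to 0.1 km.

(-8.6, 27.2)

Circle about each station: (x − 20.0)² + (y − 6.8)² = 35.13²; (x − 24.0)² + (y + 54.7)² = 88.15²; (x + 6.4)² + (y + 36.5)² = 63.74².
Subtracting pairs of circle equations eliminates x²+y² and gives linear equations (the radical axes):
8.0 x − 123.0 y = -3414.46
-52.8 x − 86.6 y = -1901.70
Solving the 2×2 system: x ≈ -8.6, y ≈ 27.2 km.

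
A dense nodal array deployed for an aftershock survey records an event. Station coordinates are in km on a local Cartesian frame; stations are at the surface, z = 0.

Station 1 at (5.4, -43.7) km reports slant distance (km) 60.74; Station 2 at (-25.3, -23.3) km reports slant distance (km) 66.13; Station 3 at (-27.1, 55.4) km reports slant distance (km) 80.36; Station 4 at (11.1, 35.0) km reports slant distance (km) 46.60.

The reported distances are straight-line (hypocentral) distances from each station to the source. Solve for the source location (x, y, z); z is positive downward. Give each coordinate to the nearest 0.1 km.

x ≈ 26.1 km, y ≈ 4.0 km, depth ≈ 31.4 km

Each station gives a sphere (x−x_i)² + (y−y_i)² + z² = d_i² (stations at z=0).
Subtracting the Station 1 sphere from Station 2 and Station 3: z² cancels, leaving linear equations in x and y:
-61.4 x + 40.8 y = -1439.70
-65.0 x + 198.2 y = -903.66
Solving: x ≈ 26.108, y ≈ 4.003 km (keep extra digits for the depth step; rounded: 26.1, 4.0).
Then from the Station 1 sphere: z² = 60.74² − (x − 5.4)² − (y + 43.7)² with x = 26.108, y = 4.003, so z ≈ 31.384 ≈ 31.4 km.
Check against Station 4 (with the unrounded solution): distance 46.59 ≈ 46.60 km. ✓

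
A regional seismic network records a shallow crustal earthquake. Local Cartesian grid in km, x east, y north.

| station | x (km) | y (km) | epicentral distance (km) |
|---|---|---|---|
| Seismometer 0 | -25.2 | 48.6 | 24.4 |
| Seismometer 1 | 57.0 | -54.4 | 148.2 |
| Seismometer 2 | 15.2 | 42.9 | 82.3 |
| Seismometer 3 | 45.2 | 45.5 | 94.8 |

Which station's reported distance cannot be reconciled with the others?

Solve using three stations at a time. Using Seismometer 0, Seismometer 1, Seismometer 3 (subtract circle equations pairwise → linear system) gives (x, y) ≈ (-49.5, 48.6).
Distances from that point to each station vs reported:
  Seismometer 0: calculated 24.3 vs reported 24.4 → residual 0.1 km
  Seismometer 1: calculated 148.2 vs reported 148.2 → residual 0.0 km
  Seismometer 2: calculated 65.0 vs reported 82.3 → residual 17.3 km
  Seismometer 3: calculated 94.8 vs reported 94.8 → residual 0.0 km
Seismometer 0, Seismometer 1, Seismometer 3 are mutually consistent (residuals ≈ 0); Seismometer 2 is off by 17.3 km.

Seismometer 2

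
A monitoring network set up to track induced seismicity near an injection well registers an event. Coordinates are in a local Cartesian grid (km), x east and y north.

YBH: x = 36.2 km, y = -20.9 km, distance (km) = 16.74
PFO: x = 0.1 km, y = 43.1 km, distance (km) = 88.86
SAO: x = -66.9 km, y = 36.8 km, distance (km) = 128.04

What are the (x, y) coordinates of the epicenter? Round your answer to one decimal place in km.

37.3 km east, -37.6 km north

Circle about each station: (x − 36.2)² + (y + 20.9)² = 16.74²; (x − 0.1)² + (y − 43.1)² = 88.86²; (x + 66.9)² + (y − 36.8)² = 128.04².
Subtracting pairs of circle equations eliminates x²+y² and gives linear equations (the radical axes):
-72.2 x + 128.0 y = -7505.50
-206.2 x + 115.4 y = -12031.41
Solving the 2×2 system: x ≈ 37.3, y ≈ -37.6 km.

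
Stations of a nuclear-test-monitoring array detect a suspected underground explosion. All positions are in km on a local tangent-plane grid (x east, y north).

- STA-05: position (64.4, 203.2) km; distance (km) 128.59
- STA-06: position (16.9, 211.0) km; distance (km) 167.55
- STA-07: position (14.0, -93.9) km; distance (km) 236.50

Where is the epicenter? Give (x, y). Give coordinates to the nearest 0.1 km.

145.0 km east, 103.0 km north

Circle about each station: (x − 64.4)² + (y − 203.2)² = 128.59²; (x − 16.9)² + (y − 211.0)² = 167.55²; (x − 14.0)² + (y + 93.9)² = 236.50².
Subtracting pairs of circle equations eliminates x²+y² and gives linear equations (the radical axes):
-95.0 x + 15.6 y = -12168.60
-100.8 x − 594.2 y = -75821.25
Solving the 2×2 system: x ≈ 145.0, y ≈ 103.0 km.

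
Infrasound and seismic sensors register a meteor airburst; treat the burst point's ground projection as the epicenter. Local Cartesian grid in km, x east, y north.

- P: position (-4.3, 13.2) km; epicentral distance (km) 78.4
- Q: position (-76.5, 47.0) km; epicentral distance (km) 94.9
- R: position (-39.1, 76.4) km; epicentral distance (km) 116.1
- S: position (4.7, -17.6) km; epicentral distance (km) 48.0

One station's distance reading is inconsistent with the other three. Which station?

Solve using three stations at a time. Using Q, R, S (subtract circle equations pairwise → linear system) gives (x, y) ≈ (-37.9, -39.7).
Distances from that point to each station vs reported:
  P: calculated 62.7 vs reported 78.4 → residual 15.7 km
  Q: calculated 94.9 vs reported 94.9 → residual 0.0 km
  R: calculated 116.1 vs reported 116.1 → residual 0.0 km
  S: calculated 48.0 vs reported 48.0 → residual 0.0 km
Q, R, S are mutually consistent (residuals ≈ 0); P is off by 15.7 km.

P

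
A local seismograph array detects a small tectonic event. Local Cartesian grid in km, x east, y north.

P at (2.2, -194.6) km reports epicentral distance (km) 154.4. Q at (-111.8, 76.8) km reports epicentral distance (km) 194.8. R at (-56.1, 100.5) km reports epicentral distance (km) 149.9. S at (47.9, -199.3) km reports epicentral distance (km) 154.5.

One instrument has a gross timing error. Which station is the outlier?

Solve using three stations at a time. Using P, Q, S (subtract circle equations pairwise → linear system) gives (x, y) ≈ (40.3, -44.9).
Distances from that point to each station vs reported:
  P: calculated 154.5 vs reported 154.4 → residual 0.1 km
  Q: calculated 194.8 vs reported 194.8 → residual 0.0 km
  R: calculated 174.5 vs reported 149.9 → residual 24.6 km
  S: calculated 154.6 vs reported 154.5 → residual 0.1 km
P, Q, S are mutually consistent (residuals ≈ 0); R is off by 24.6 km.

R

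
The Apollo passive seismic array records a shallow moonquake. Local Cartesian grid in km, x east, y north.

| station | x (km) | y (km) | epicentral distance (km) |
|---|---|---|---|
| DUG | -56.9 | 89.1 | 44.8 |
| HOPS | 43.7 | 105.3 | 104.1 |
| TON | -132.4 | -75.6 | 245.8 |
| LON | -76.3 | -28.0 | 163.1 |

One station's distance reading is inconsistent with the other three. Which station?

TON

Solve using three stations at a time. Using DUG, HOPS, LON (subtract circle equations pairwise → linear system) gives (x, y) ≈ (-56.4, 133.9).
Distances from that point to each station vs reported:
  DUG: calculated 44.8 vs reported 44.8 → residual 0.0 km
  HOPS: calculated 104.1 vs reported 104.1 → residual 0.0 km
  TON: calculated 222.8 vs reported 245.8 → residual 23.0 km
  LON: calculated 163.1 vs reported 163.1 → residual 0.0 km
DUG, HOPS, LON are mutually consistent (residuals ≈ 0); TON is off by 23.0 km.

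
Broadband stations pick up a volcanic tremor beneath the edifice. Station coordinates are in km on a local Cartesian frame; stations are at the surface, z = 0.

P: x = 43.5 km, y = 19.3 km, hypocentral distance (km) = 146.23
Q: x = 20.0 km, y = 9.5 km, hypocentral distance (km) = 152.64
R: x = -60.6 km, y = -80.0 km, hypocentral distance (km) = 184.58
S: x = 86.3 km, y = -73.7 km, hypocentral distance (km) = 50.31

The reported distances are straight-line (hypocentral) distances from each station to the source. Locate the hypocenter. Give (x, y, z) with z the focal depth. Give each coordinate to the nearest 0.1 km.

Each station gives a sphere (x−x_i)² + (y−y_i)² + z² = d_i² (stations at z=0).
Subtracting the P sphere from Q and R: z² cancels, leaving linear equations in x and y:
-47.0 x − 19.6 y = -3690.25
-208.2 x − 198.6 y = -4878.94
Solving: x ≈ 121.302, y ≈ -102.598 km (keep extra digits for the depth step; rounded: 121.3, -102.6).
Then from the P sphere: z² = 146.23² − (x − 43.5)² − (y − 19.3)² with x = 121.302, y = -102.598, so z ≈ 21.701 ≈ 21.7 km.
Check against S (with the unrounded solution): distance 50.31 ≈ 50.31 km. ✓

(121.3, -102.6, 21.7)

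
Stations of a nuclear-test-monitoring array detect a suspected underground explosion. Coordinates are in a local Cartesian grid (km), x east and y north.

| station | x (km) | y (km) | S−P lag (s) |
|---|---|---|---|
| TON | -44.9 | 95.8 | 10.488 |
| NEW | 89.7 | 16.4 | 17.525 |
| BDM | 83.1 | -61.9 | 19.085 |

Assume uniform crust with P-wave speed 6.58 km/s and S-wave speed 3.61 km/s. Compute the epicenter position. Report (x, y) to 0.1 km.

x ≈ -50.4 km, y ≈ 12.1 km

Distance from S−P lag: d = Δt · v_P v_S / (v_P − v_S) = Δt · (6.58·3.61)/(6.58−3.61) ≈ 7.9979·Δt.
So d_TON = 83.88, d_NEW = 140.16, d_BDM = 152.64 km.
Circle about each station: (x + 44.9)² + (y − 95.8)² = 83.88²; (x − 89.7)² + (y − 16.4)² = 140.16²; (x − 83.1)² + (y + 61.9)² = 152.64².
Subtracting pairs of circle equations eliminates x²+y² and gives linear equations (the radical axes):
269.2 x − 158.8 y = -15487.57
256.0 x − 315.4 y = -16719.55
Solving the 2×2 system: x ≈ -50.4, y ≈ 12.1 km.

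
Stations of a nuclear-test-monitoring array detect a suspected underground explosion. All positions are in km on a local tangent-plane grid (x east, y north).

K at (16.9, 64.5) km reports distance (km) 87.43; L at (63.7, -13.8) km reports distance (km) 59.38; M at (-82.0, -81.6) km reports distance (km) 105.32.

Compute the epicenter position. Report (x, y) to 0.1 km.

(4.9, -22.1)

Circle about each station: (x − 16.9)² + (y − 64.5)² = 87.43²; (x − 63.7)² + (y + 13.8)² = 59.38²; (x + 82.0)² + (y + 81.6)² = 105.32².
Subtracting the K equation from the L and M equations removes the quadratic terms:
93.6 x − 156.6 y = 3920.29
-197.8 x − 292.2 y = 5488.40
Solving the 2×2 system: x ≈ 4.9, y ≈ -22.1 km.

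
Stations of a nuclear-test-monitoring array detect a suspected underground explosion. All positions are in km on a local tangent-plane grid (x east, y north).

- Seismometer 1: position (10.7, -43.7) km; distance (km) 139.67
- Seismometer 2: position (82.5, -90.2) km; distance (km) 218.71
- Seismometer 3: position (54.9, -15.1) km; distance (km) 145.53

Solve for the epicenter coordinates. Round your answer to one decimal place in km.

x ≈ -56.2 km, y ≈ 78.9 km

Circle about each station: (x − 10.7)² + (y + 43.7)² = 139.67²; (x − 82.5)² + (y + 90.2)² = 218.71²; (x − 54.9)² + (y + 15.1)² = 145.53².
Subtracting the Seismometer 1 equation from the Seismometer 2 and Seismometer 3 equations removes the quadratic terms:
143.6 x − 93.0 y = -15408.25
88.4 x + 57.2 y = -453.43
Solving the 2×2 system: x ≈ -56.2, y ≈ 78.9 km.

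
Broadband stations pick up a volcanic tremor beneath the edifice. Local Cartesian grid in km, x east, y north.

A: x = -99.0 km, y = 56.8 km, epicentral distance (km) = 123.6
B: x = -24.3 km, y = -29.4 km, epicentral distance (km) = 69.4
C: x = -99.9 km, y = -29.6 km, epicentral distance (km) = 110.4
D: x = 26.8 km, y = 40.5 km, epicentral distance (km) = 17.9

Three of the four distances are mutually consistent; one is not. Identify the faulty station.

C

Solve using three stations at a time. Using A, B, D (subtract circle equations pairwise → linear system) gives (x, y) ≈ (20.1, 23.9).
Distances from that point to each station vs reported:
  A: calculated 123.6 vs reported 123.6 → residual 0.0 km
  B: calculated 69.4 vs reported 69.4 → residual 0.0 km
  C: calculated 131.4 vs reported 110.4 → residual 21.0 km
  D: calculated 17.9 vs reported 17.9 → residual 0.0 km
A, B, D are mutually consistent (residuals ≈ 0); C is off by 21.0 km.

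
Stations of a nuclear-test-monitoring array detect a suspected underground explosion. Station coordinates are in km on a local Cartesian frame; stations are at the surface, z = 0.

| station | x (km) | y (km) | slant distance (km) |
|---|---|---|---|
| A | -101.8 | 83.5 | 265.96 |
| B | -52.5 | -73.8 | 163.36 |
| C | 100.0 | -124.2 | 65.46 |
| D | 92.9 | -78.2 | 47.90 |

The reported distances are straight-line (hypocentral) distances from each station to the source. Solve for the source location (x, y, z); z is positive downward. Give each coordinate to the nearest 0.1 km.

Each station gives a sphere (x−x_i)² + (y−y_i)² + z² = d_i² (stations at z=0).
Subtracting the A sphere from B and C: z² cancels, leaving linear equations in x and y:
98.6 x − 314.6 y = 34915.43
403.6 x − 415.4 y = 74539.86
Solving: x ≈ 104.010, y ≈ -78.385 km (keep extra digits for the depth step; rounded: 104.0, -78.4).
Then from the A sphere: z² = 265.96² − (x + 101.8)² − (y − 83.5)² with x = 104.010, y = -78.385, so z ≈ 46.586 ≈ 46.6 km.
Check against D (with the unrounded solution): distance 47.89 ≈ 47.90 km. ✓

(104.0, -78.4, 46.6)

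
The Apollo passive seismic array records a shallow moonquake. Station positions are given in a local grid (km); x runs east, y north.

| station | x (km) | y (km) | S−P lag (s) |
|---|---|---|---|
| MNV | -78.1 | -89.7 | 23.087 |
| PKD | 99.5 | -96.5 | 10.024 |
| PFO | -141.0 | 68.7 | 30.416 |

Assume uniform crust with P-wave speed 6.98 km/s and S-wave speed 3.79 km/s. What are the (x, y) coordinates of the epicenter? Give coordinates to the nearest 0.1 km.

Distance from S−P lag: d = Δt · v_P v_S / (v_P − v_S) = Δt · (6.98·3.79)/(6.98−3.79) ≈ 8.2929·Δt.
So d_MNV = 191.46, d_PKD = 83.13, d_PFO = 252.24 km.
Circle about each station: (x + 78.1)² + (y + 89.7)² = 191.46²; (x − 99.5)² + (y + 96.5)² = 83.13²; (x + 141.0)² + (y − 68.7)² = 252.24².
Subtracting the MNV equation from the PKD and PFO equations removes the quadratic terms:
355.2 x − 13.6 y = 34813.13
-125.8 x + 316.8 y = -16513.10
Solving the 2×2 system: x ≈ 97.5, y ≈ -13.4 km.

97.5 km east, -13.4 km north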